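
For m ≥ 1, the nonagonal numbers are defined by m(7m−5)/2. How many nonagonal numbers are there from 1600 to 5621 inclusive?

19

The n-th nonagonal number is n(7n−5)/2.
Smallest index with value ≥ 1600: n = 22 (giving 1639).
Largest index with value ≤ 5621: n = 40 (giving 5500).
Indices 22 through 40: 19 terms.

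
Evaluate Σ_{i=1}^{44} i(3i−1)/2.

Σ i(3i−1)/2 = (3Σi² − Σi) / 2 over i = 1..44.
Σi = 990 and Σi² = 29370.
(3·29370 − 1·990) / 2 = 87120/2 = 43560.

43560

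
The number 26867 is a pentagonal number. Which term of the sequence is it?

Set n(3n−1)/2 = 26867, giving 3n² − n − 53734 = 0.
The discriminant is 1 + 24·26867 = 644809, and √644809 = 803.
So n = (1 + 803) / 6 = 804/6 = 134.
Check: 134·(3·134 − 1)/2 = 26867. ✓

134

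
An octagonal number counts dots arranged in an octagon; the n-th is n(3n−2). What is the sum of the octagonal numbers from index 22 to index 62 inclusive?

230748

Σ i(3i−2) = 3Σi² − 2Σi over i = 22..62.
Σi = 1953 − 231 = 1722 and Σi² = 81375 − 3311 = 78064.
3·78064 − 2·1722 = 230748.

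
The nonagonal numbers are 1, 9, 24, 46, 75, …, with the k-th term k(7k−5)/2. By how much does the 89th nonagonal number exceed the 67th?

89·(7·89 − 5)/2 = 27501 and 67·(7·67 − 5)/2 = 15544.
Difference: 27501 − 15544 = 11957.

11957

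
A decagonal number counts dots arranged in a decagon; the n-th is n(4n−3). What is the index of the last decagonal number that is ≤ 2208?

Solve n(4n−3) ≤ 2208 for integer n.
n = 23 gives 2047 ≤ 2208, while n = 24 gives 2232 > 2208; so the answer is index 23.

23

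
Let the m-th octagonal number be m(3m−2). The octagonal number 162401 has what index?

233

Set n(3n−2) = 162401, giving 3n² − 2n − 162401 = 0.
The discriminant is 4 + 12·162401 = 1948816, and √1948816 = 1396.
So n = (2 + 1396) / 6 = 1398/6 = 233.
Check: 233·(3·233 − 2) = 162401. ✓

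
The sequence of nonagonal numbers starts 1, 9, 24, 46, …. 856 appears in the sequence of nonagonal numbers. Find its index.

16

Set n(7n−5)/2 = 856, giving 7n² − 5n − 1712 = 0.
The discriminant is 25 + 56·856 = 47961, and √47961 = 219.
So n = (5 + 219) / 14 = 224/14 = 16.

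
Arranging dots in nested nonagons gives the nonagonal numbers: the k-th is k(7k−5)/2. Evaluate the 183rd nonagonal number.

The 183rd nonagonal number is n(7n−5)/2 with n = 183.
183·(7·183 − 5)/2 = 183·1276/2 = 183·638 = 116754.

116754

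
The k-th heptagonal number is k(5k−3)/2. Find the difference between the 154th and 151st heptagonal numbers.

2283

154·(5·154 − 3)/2 = 59059 and 151·(5·151 − 3)/2 = 56776.
Difference: 59059 − 56776 = 2283.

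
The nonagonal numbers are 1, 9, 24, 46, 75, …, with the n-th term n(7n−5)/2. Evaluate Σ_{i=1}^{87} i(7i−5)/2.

771980

Σ i(7i−5)/2 = (7Σi² − 5Σi) / 2 over i = 1..87.
Σi = 3828 and Σi² = 223300.
(7·223300 − 5·3828) / 2 = 1543960/2 = 771980.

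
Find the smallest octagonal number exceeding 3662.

3816

Solve n(3n−2) > 3662 for integer n.
The largest n with value ≤ 3662 is 35 (since 3605 ≤ 3662 < 3816), so the first above is n = 36, value 3816.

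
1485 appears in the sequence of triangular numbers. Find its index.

Set n(n+1)/2 = 1485, giving n² + n − 2970 = 0.
The discriminant is 1 + 8·1485 = 11881, and √11881 = 109.
So n = (-1 + 109) / 2 = 108/2 = 54.

54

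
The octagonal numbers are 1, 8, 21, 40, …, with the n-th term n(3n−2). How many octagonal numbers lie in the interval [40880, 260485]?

178

The n-th octagonal number is n(3n−2).
Smallest index with value ≥ 40880: n = 118 (giving 41536).
Largest index with value ≤ 260485: n = 295 (giving 260485).
Indices 118 through 295: 178 terms.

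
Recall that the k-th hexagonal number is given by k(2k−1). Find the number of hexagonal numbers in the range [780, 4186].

27

The n-th hexagonal number is n(2n−1).
Smallest index with value ≥ 780: n = 20 (giving 780).
Largest index with value ≤ 4186: n = 46 (giving 4186).
Indices 20 through 46: 27 terms.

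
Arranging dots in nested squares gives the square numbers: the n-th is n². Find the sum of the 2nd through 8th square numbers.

Σ_{i=2}^{8} i² = 204 − 1 = 203.

203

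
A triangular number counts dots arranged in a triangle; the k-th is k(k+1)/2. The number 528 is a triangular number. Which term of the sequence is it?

Set n(n+1)/2 = 528, giving n² + n − 1056 = 0.
The discriminant is 1 + 8·528 = 4225, and √4225 = 65.
So n = (-1 + 65) / 2 = 64/2 = 32.
Check: 32·33/2 = 528. ✓

32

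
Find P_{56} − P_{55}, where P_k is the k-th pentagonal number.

Consecutive pentagonal numbers differ by 3n − 2: here 3·56 − 2 = 166.

166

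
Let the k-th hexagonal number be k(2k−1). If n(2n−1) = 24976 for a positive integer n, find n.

Set n(2n−1) = 24976, giving 2n² − n − 24976 = 0.
So n = (1 + 447) / 4 = 448/4 = 112.

112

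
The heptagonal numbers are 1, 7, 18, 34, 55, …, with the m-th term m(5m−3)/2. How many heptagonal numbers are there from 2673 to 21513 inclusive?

The n-th heptagonal number is n(5n−3)/2.
Smallest index with value ≥ 2673: n = 33 (giving 2673).
Largest index with value ≤ 21513: n = 93 (giving 21483).
Indices 33 through 93: 61 terms.

61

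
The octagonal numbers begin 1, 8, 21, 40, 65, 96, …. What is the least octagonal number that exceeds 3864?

Solve n(3n−2) > 3864 for integer n.
The largest n with value ≤ 3864 is 36 (since 3816 ≤ 3864 < 4033), so the first above is n = 37, value 4033.

4033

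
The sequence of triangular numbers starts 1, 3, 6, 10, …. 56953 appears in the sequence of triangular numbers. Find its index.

337

Set n(n+1)/2 = 56953, giving n² + n − 113906 = 0.
The discriminant is 1 + 8·56953 = 455625, and √455625 = 675.
So n = (-1 + 675) / 2 = 674/2 = 337.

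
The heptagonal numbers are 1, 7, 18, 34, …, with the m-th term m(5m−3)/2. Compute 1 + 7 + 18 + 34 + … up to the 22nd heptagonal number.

9108

Σ i(5i−3)/2 = (5Σi² − 3Σi) / 2 over i = 1..22.
Σi = 253 and Σi² = 3795.
(5·3795 − 3·253) / 2 = 18216/2 = 9108.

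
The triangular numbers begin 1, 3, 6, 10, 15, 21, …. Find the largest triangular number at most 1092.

Solve n(n+1)/2 ≤ 1092 for integer n.
n = 46 gives 1081 ≤ 1092, while n = 47 gives 1128 > 1092; so the answer is 1081.

1081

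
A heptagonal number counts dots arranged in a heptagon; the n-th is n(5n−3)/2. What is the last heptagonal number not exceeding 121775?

Solve n(5n−3)/2 ≤ 121775 for integer n.
n = 221 gives 121771 ≤ 121775, while n = 222 gives 122877 > 121775; so the answer is 121771.

121771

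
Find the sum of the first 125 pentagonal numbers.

Σ i(3i−1)/2 = (3Σi² − Σi) / 2 over i = 1..125.
Σi = 7875 and Σi² = 658875.
(3·658875 − 1·7875) / 2 = 1968750/2 = 984375.

984375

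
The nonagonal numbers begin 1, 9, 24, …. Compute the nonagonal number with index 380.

380·(7·380 − 5)/2 = 380·2655/2 = 504450.

504450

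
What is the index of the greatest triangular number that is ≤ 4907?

98

Solve n(n+1)/2 ≤ 4907 for integer n.
n = 98 gives 4851 ≤ 4907, while n = 99 gives 4950 > 4907; so the answer is index 98.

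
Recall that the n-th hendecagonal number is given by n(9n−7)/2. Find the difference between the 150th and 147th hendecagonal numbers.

3999

150·(9·150 − 7)/2 = 100725 and 147·(9·147 − 7)/2 = 96726.
Difference: 100725 − 96726 = 3999.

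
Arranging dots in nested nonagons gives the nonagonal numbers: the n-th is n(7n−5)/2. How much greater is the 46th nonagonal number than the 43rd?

927

46·(7·46 − 5)/2 = 7291 and 43·(7·43 − 5)/2 = 6364.
Difference: 7291 − 6364 = 927.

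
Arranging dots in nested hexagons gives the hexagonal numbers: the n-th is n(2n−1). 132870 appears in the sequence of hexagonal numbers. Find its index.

Set n(2n−1) = 132870, giving 2n² − n − 132870 = 0.
The discriminant is 1 + 8·132870 = 1062961, and √1062961 = 1031.
So n = (1 + 1031) / 4 = 1032/4 = 258.
Check: 258·(2·258 − 1) = 132870. ✓

258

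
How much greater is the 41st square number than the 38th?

41² = 1681 and 38² = 1444.
Difference: 1681 − 1444 = 237.

237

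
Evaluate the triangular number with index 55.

1540

The 55th triangular number is n(n+1)/2 with n = 55.
55·56/2 = 3080/2 = 1540.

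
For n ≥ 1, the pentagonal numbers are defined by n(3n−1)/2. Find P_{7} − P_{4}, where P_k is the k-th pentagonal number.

7·(3·7 − 1)/2 = 70 and 4·(3·4 − 1)/2 = 22.
Difference: 70 − 22 = 48.

48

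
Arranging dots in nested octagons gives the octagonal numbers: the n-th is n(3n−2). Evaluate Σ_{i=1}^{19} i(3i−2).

Σ i(3i−2) = 3Σi² − 2Σi over i = 1..19.
Σi = 190 and Σi² = 2470.
3·2470 − 2·190 = 7030.

7030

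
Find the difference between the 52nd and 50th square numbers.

204

52² = 2704 and 50² = 2500.
Difference: 2704 − 2500 = 204.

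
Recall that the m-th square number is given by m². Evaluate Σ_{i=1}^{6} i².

91

Σ_{i=1}^{6} i² = 6·7·13/6 = 91.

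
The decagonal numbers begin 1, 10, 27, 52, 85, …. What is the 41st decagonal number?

6601

41·(4·41 − 3) = 41·161 = 6601.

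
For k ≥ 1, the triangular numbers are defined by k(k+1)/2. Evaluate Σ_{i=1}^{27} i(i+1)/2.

3654

Σ i(i+1)/2 = (Σi² + Σi) / 2 over i = 1..27.
Σi = 378 and Σi² = 6930.
(1·6930 + 1·378) / 2 = 7308/2 = 3654.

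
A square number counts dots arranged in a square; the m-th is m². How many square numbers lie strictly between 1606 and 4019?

23

The n-th square number is n².
Smallest index with value > 1606: n = 41 (giving 1681).
Largest index with value < 4019: n = 63 (giving 3969).
Indices 41 through 63: 23 terms.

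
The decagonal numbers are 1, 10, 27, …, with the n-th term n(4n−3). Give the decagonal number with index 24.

2232

24·(4·24 − 3) = 24·93 = 2232.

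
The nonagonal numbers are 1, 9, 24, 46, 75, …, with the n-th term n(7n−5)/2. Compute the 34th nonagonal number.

3961

34·(7·34 − 5)/2 = 34·233/2 = 3961.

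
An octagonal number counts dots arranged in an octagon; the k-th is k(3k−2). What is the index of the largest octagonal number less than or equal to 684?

Solve n(3n−2) ≤ 684 for integer n.
n = 15 gives 645 ≤ 684, while n = 16 gives 736 > 684; so the answer is index 15.

15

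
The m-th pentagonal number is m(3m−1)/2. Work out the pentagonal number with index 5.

35

The 5th pentagonal number is n(3n−1)/2 with n = 5.
5·(3·5 − 1)/2 = 5·14/2 = 5·7 = 35.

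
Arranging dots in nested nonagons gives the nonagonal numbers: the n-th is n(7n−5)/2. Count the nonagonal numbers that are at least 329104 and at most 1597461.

The n-th nonagonal number is n(7n−5)/2.
Smallest index with value ≥ 329104: n = 307 (giving 329104).
Largest index with value ≤ 1597461: n = 675 (giving 1593000).
Indices 307 through 675: 369 terms.

369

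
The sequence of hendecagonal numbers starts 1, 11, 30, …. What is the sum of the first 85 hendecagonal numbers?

Σ i(9i−7)/2 = (9Σi² − 7Σi) / 2 over i = 1..85.
Σi = 3655 and Σi² = 208335.
(9·208335 − 7·3655) / 2 = 1849430/2 = 924715.

924715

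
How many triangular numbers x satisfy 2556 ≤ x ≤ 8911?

63

The n-th triangular number is n(n+1)/2.
Smallest index with value ≥ 2556: n = 71 (giving 2556).
Largest index with value ≤ 8911: n = 133 (giving 8911).
Indices 71 through 133: 63 terms.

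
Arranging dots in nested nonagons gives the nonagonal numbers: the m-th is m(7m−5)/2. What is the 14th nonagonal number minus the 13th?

Consecutive nonagonal numbers differ by 7n − 6: here 7·14 − 6 = 92.

92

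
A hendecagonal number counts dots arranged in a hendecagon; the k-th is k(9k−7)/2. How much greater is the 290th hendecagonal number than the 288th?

290·(9·290 − 7)/2 = 377435 and 288·(9·288 − 7)/2 = 372240.
Difference: 377435 − 372240 = 5195.

5195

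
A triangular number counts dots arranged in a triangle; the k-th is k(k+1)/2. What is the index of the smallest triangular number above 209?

Solve n(n+1)/2 > 209 for integer n.
The largest n with value ≤ 209 is 19 (since 190 ≤ 209 < 210), so the first above is n = 20, value 210.

20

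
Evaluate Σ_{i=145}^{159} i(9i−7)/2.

Σ i(9i−7)/2 = (9Σi² − 7Σi) / 2 over i = 145..159.
Σi = 12720 − 10440 = 2280 and Σi² = 1352560 − 1005720 = 346840.
(9·346840 − 7·2280) / 2 = 3105600/2 = 1552800.

1552800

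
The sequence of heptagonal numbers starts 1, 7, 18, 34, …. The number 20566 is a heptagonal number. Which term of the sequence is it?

Set n(5n−3)/2 = 20566, giving 5n² − 3n − 41132 = 0.
The discriminant is 9 + 40·20566 = 822649, and √822649 = 907.
So n = (3 + 907) / 10 = 910/10 = 91.
Check: 91·(5·91 − 3)/2 = 20566. ✓

91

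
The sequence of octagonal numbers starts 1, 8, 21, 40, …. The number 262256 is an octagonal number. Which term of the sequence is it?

296

Set n(3n−2) = 262256, giving 3n² − 2n − 262256 = 0.
The discriminant is 4 + 12·262256 = 3147076, and √3147076 = 1774.
So n = (2 + 1774) / 6 = 1776/6 = 296.
Check: 296·(3·296 − 2) = 262256. ✓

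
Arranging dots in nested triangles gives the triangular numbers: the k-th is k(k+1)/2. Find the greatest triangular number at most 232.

231

Solve n(n+1)/2 ≤ 232 for integer n.
n = 21 gives 231 ≤ 232, while n = 22 gives 253 > 232; so the answer is 231.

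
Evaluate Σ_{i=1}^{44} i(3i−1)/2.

43560

Σ i(3i−1)/2 = (3Σi² − Σi) / 2 over i = 1..44.
Σi = 990 and Σi² = 29370.
(3·29370 − 1·990) / 2 = 87120/2 = 43560.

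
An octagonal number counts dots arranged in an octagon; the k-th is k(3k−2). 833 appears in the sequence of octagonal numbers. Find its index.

17

Set n(3n−2) = 833, giving 3n² − 2n − 833 = 0.
So n = (2 + 100) / 6 = 102/6 = 17.
Check: 17·(3·17 − 2) = 833. ✓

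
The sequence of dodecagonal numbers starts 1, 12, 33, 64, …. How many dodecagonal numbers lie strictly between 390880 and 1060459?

The n-th dodecagonal number is n(5n−4).
Smallest index with value > 390880: n = 281 (giving 393681).
Largest index with value < 1060459: n = 460 (giving 1056160).
Indices 281 through 460: 180 terms.

180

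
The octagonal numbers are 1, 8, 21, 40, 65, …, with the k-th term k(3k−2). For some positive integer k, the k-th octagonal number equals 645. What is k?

Set n(3n−2) = 645, giving 3n² − 2n − 645 = 0.
The discriminant is 4 + 12·645 = 7744, and √7744 = 88.
So n = (2 + 88) / 6 = 90/6 = 15.
Check: 15·(3·15 − 2) = 645. ✓

15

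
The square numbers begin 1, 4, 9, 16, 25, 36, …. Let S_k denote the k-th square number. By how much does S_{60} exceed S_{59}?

n² − (n−1)² = 2n − 1, so 60² − 59² = 2·60 − 1 = 119.

119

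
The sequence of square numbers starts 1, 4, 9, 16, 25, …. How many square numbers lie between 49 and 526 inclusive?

16

The n-th square number is n².
Smallest index with value ≥ 49: n = 7 (giving 49).
Largest index with value ≤ 526: n = 22 (giving 484).
Indices 7 through 22: 16 terms.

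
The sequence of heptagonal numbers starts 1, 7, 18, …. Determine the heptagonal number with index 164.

66994

The 164th heptagonal number is n(5n−3)/2 with n = 164.
164·(5·164 − 3)/2 = 164·817/2 = 66994.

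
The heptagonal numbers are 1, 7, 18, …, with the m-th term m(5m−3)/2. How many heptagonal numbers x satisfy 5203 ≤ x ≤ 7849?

11

The n-th heptagonal number is n(5n−3)/2.
Smallest index with value ≥ 5203: n = 46 (giving 5221).
Largest index with value ≤ 7849: n = 56 (giving 7756).
Indices 46 through 56: 11 terms.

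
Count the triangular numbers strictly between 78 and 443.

17

The n-th triangular number is n(n+1)/2.
Smallest index with value > 78: n = 13 (giving 91).
Largest index with value < 443: n = 29 (giving 435).
Indices 13 through 29: 17 terms.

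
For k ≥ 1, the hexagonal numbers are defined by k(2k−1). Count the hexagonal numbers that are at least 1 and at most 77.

The n-th hexagonal number is n(2n−1).
Smallest index with value ≥ 1: n = 1 (giving 1).
Largest index with value ≤ 77: n = 6 (giving 66).
Indices 1 through 6: 6 terms.

6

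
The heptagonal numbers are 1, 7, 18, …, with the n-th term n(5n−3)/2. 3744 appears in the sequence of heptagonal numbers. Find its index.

39

Set n(5n−3)/2 = 3744, giving 5n² − 3n − 7488 = 0.
The discriminant is 9 + 40·3744 = 149769, and √149769 = 387.
So n = (3 + 387) / 10 = 390/10 = 39.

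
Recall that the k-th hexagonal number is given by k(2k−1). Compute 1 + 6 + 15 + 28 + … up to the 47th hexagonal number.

Σ i(2i−1) = 2Σi² − Σi over i = 1..47.
Σi = 1128 and Σi² = 35720.
2·35720 − 1·1128 = 70312.

70312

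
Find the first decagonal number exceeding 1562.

1701

Solve n(4n−3) > 1562 for integer n.
The largest n with value ≤ 1562 is 20 (since 1540 ≤ 1562 < 1701), so the first above is n = 21, value 1701.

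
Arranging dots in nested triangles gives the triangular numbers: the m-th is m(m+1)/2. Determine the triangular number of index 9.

45

The 9th triangular number is n(n+1)/2 with n = 9.
9·10/2 = 90/2 = 45.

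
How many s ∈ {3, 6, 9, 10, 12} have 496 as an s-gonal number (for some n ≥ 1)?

2

s = 3: P(3, 31) = 496. ✓
s = 6: P(6, 16) = 496. ✓
s = 9: P(9, 12) = 474 and P(9, 13) = 559; 496 is not s-gonal.
s = 10: P(10, 11) = 451 and P(10, 12) = 540; 496 is not s-gonal.
s = 12: P(12, 10) = 460 and P(12, 11) = 561; 496 is not s-gonal.
Hits: s ∈ {3, 6} → 2.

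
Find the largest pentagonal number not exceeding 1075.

Solve n(3n−1)/2 ≤ 1075 for integer n.
n = 26 gives 1001 ≤ 1075, while n = 27 gives 1080 > 1075; so the answer is 1001.

1001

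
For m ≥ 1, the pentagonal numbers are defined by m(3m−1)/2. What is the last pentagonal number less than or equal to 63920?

63551

Solve n(3n−1)/2 ≤ 63920 for integer n.
n = 206 gives 63551 ≤ 63920, while n = 207 gives 64170 > 63920; so the answer is 63551.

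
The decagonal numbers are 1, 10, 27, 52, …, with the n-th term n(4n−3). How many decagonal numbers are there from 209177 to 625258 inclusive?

The n-th decagonal number is n(4n−3).
Smallest index with value ≥ 209177: n = 230 (giving 210910).
Largest index with value ≤ 625258: n = 395 (giving 622915).
Indices 230 through 395: 166 terms.

166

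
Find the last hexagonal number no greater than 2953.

Solve n(2n−1) ≤ 2953 for integer n.
n = 38 gives 2850 ≤ 2953, while n = 39 gives 3003 > 2953; so the answer is 2850.

2850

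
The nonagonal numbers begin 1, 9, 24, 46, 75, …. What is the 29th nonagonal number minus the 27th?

387

29·(7·29 − 5)/2 = 2871 and 27·(7·27 − 5)/2 = 2484.
Difference: 2871 − 2484 = 387.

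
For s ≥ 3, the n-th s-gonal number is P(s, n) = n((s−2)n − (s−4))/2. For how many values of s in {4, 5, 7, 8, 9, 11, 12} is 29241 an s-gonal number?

s = 4: P(4, 171) = 29241. ✓
s = 5: P(5, 139) = 28912 and P(5, 140) = 29330; 29241 is not s-gonal.
s = 7: P(7, 108) = 28998 and P(7, 109) = 29539; 29241 is not s-gonal.
s = 8: P(8, 99) = 29205 and P(8, 100) = 29800; 29241 is not s-gonal.
s = 9: P(9, 91) = 28756 and P(9, 92) = 29394; 29241 is not s-gonal.
s = 11: P(11, 81) = 29241. ✓
s = 12: P(12, 76) = 28576 and P(12, 77) = 29337; 29241 is not s-gonal.
Hits: s ∈ {4, 11} → 2.

2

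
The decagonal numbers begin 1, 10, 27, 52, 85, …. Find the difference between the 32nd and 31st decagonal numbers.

Consecutive decagonal numbers differ by 8n − 7: here 8·32 − 7 = 249.

249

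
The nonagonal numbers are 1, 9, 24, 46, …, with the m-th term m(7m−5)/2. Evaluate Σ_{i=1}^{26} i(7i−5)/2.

Σ i(7i−5)/2 = (7Σi² − 5Σi) / 2 over i = 1..26.
Σi = 351 and Σi² = 6201.
(7·6201 − 5·351) / 2 = 41652/2 = 20826.

20826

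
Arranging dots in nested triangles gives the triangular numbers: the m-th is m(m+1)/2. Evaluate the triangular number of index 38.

The 38th triangular number is n(n+1)/2 with n = 38.
38·39/2 = 1482/2 = 741.

741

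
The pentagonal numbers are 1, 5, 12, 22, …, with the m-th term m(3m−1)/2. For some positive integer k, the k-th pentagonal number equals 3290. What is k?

Set n(3n−1)/2 = 3290, giving 3n² − n − 6580 = 0.
So n = (1 + 281) / 6 = 282/6 = 47.
Check: 47·(3·47 − 1)/2 = 3290. ✓

47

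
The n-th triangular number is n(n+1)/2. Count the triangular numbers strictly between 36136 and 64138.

89

The n-th triangular number is n(n+1)/2.
Smallest index with value > 36136: n = 269 (giving 36315).
Largest index with value < 64138: n = 357 (giving 63903).
Indices 269 through 357: 89 terms.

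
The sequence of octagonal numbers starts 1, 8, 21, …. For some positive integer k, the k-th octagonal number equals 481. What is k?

13

Set n(3n−2) = 481, giving 3n² − 2n − 481 = 0.
So n = (2 + 76) / 6 = 78/6 = 13.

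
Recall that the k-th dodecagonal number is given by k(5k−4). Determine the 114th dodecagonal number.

114·(5·114 − 4) = 114·566 = 64524.

64524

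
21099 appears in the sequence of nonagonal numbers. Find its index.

78

Set n(7n−5)/2 = 21099, giving 7n² − 5n − 42198 = 0.
The discriminant is 25 + 56·21099 = 1181569, and √1181569 = 1087.
So n = (5 + 1087) / 14 = 1092/14 = 78.
Check: 78·(7·78 − 5)/2 = 21099. ✓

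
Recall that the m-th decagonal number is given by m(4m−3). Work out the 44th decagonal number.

7612

The 44th decagonal number is n(4n−3) with n = 44.
44·(4·44 − 3) = 44·173 = 7612.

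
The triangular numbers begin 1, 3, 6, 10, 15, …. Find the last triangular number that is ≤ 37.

Solve n(n+1)/2 ≤ 37 for integer n.
n = 8 gives 36 ≤ 37, while n = 9 gives 45 > 37; so the answer is 36.

36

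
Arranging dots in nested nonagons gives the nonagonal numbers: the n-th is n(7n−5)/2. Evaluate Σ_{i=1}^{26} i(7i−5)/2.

20826

Σ i(7i−5)/2 = (7Σi² − 5Σi) / 2 over i = 1..26.
Σi = 351 and Σi² = 6201.
(7·6201 − 5·351) / 2 = 41652/2 = 20826.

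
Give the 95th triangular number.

The 95th triangular number is n(n+1)/2 with n = 95.
95·96/2 = 9120/2 = 4560.

4560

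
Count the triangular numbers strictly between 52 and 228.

The n-th triangular number is n(n+1)/2.
Smallest index with value > 52: n = 10 (giving 55).
Largest index with value < 228: n = 20 (giving 210).
Indices 10 through 20: 11 terms.

11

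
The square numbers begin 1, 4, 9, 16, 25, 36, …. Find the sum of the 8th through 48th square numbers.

Σ_{i=8}^{48} i² = 38024 − 140 = 37884.

37884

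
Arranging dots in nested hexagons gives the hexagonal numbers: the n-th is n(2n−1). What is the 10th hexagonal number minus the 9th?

37

Consecutive hexagonal numbers differ by 4n − 3: here 4·10 − 3 = 37.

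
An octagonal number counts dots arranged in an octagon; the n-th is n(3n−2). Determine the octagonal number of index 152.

152·(3·152 − 2) = 152·454 = 69008.

69008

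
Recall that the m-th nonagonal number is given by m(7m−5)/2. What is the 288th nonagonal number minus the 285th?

288·(7·288 − 5)/2 = 289584 and 285·(7·285 − 5)/2 = 283575.
Difference: 289584 − 283575 = 6009.

6009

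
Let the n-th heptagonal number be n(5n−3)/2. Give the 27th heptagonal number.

The 27th heptagonal number is n(5n−3)/2 with n = 27.
27·(5·27 − 3)/2 = 27·132/2 = 27·66 = 1782.

1782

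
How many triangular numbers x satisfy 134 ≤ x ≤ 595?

The n-th triangular number is n(n+1)/2.
Smallest index with value ≥ 134: n = 16 (giving 136).
Largest index with value ≤ 595: n = 34 (giving 595).
Indices 16 through 34: 19 terms.

19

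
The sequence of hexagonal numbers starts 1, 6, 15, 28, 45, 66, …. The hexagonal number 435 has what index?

Set n(2n−1) = 435, giving 2n² − n − 435 = 0.
So n = (1 + 59) / 4 = 60/4 = 15.

15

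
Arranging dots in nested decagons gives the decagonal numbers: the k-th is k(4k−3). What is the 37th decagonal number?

37·(4·37 − 3) = 37·145 = 5365.

5365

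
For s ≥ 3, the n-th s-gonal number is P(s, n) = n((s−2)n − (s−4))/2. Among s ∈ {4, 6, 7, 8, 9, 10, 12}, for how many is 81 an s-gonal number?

2

s = 4: P(4, 9) = 81. ✓
s = 6: P(6, 6) = 66 and P(6, 7) = 91; 81 is not s-gonal.
s = 7: P(7, 6) = 81. ✓
s = 8: P(8, 5) = 65 and P(8, 6) = 96; 81 is not s-gonal.
s = 9: P(9, 5) = 75 and P(9, 6) = 111; 81 is not s-gonal.
s = 10: P(10, 4) = 52 and P(10, 5) = 85; 81 is not s-gonal.
s = 12: P(12, 4) = 64 and P(12, 5) = 105; 81 is not s-gonal.
Hits: s ∈ {4, 7} → 2.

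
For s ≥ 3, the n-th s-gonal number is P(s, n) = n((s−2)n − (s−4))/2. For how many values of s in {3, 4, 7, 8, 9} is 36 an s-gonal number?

s = 3: P(3, 8) = 36. ✓
s = 4: P(4, 6) = 36. ✓
s = 7: P(7, 4) = 34 and P(7, 5) = 55; 36 is not s-gonal.
s = 8: P(8, 3) = 21 and P(8, 4) = 40; 36 is not s-gonal.
s = 9: P(9, 3) = 24 and P(9, 4) = 46; 36 is not s-gonal.
Hits: s ∈ {3, 4} → 2.

2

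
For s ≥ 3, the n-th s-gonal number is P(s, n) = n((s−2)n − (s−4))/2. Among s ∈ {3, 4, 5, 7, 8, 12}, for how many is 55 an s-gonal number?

s = 3: P(3, 10) = 55. ✓
s = 4: P(4, 7) = 49 and P(4, 8) = 64; 55 is not s-gonal.
s = 5: P(5, 6) = 51 and P(5, 7) = 70; 55 is not s-gonal.
s = 7: P(7, 5) = 55. ✓
s = 8: P(8, 4) = 40 and P(8, 5) = 65; 55 is not s-gonal.
s = 12: P(12, 3) = 33 and P(12, 4) = 64; 55 is not s-gonal.
Hits: s ∈ {3, 7} → 2.

2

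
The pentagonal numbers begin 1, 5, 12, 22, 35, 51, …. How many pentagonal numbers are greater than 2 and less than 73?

The n-th pentagonal number is n(3n−1)/2.
Smallest index with value > 2: n = 2 (giving 5).
Largest index with value < 73: n = 7 (giving 70).
Indices 2 through 7: 6 terms.

6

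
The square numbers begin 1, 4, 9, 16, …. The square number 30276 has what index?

174

We need n² = 30276, so n = √30276 = 174.
Check: 174² = 30276. ✓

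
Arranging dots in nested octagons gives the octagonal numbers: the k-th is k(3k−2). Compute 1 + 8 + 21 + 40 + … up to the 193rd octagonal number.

Σ i(3i−2) = 3Σi² − 2Σi over i = 1..193.
Σi = 18721 and Σi² = 2415009.
3·2415009 − 2·18721 = 7207585.

7207585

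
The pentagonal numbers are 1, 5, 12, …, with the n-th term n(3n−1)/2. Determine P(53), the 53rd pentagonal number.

The 53rd pentagonal number is n(3n−1)/2 with n = 53.
53·(3·53 − 1)/2 = 53·158/2 = 53·79 = 4187.

4187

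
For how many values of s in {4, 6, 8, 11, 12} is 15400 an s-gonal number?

s = 4: P(4, 124) = 15376 and P(4, 125) = 15625; 15400 is not s-gonal.
s = 6: P(6, 88) = 15400. ✓
s = 8: P(8, 71) = 14981 and P(8, 72) = 15408; 15400 is not s-gonal.
s = 11: P(11, 58) = 14935 and P(11, 59) = 15458; 15400 is not s-gonal.
s = 12: P(12, 55) = 14905 and P(12, 56) = 15456; 15400 is not s-gonal.
Hits: s ∈ {6} → 1.

1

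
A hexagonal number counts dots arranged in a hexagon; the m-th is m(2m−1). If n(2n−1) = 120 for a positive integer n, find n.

8

Set n(2n−1) = 120, giving 2n² − n − 120 = 0.
So n = (1 + 31) / 4 = 32/4 = 8.
Check: 8·(2·8 − 1) = 120. ✓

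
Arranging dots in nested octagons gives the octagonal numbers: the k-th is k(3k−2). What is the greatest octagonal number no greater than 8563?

8321

Solve n(3n−2) ≤ 8563 for integer n.
n = 53 gives 8321 ≤ 8563, while n = 54 gives 8640 > 8563; so the answer is 8321.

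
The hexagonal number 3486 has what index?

Set n(2n−1) = 3486, giving 2n² − n − 3486 = 0.
So n = (1 + 167) / 4 = 168/4 = 42.

42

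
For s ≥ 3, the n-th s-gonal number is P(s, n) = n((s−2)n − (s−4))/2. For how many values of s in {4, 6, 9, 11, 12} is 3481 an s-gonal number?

s = 4: P(4, 59) = 3481. ✓
s = 6: P(6, 41) = 3321 and P(6, 42) = 3486; 3481 is not s-gonal.
s = 9: P(9, 31) = 3286 and P(9, 32) = 3504; 3481 is not s-gonal.
s = 11: P(11, 28) = 3430 and P(11, 29) = 3683; 3481 is not s-gonal.
s = 12: P(12, 26) = 3276 and P(12, 27) = 3537; 3481 is not s-gonal.
Hits: s ∈ {4} → 1.

1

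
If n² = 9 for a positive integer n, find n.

3

We need n² = 9, so n = √9 = 3.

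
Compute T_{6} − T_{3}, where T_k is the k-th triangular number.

6·7/2 = 21 and 3·4/2 = 6.
Difference: 21 − 6 = 15.

15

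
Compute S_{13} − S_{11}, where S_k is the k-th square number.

13² = 169 and 11² = 121.
Difference: 169 − 121 = 48.

48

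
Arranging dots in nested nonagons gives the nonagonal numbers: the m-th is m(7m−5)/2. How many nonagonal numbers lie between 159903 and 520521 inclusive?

The n-th nonagonal number is n(7n−5)/2.
Smallest index with value ≥ 159903: n = 215 (giving 161250).
Largest index with value ≤ 520521: n = 386 (giving 520521).
Indices 215 through 386: 172 terms.

172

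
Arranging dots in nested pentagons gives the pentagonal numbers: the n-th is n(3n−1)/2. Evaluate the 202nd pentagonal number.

The 202nd pentagonal number is n(3n−1)/2 with n = 202.
202·(3·202 − 1)/2 = 202·605/2 = 61105.

61105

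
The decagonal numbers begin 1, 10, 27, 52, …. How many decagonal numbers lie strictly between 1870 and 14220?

37

The n-th decagonal number is n(4n−3).
Smallest index with value > 1870: n = 23 (giving 2047).
Largest index with value < 14220: n = 59 (giving 13747).
Indices 23 through 59: 37 terms.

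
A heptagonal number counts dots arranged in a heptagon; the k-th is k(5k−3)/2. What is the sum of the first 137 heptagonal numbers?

2152133

Σ i(5i−3)/2 = (5Σi² − 3Σi) / 2 over i = 1..137.
Σi = 9453 and Σi² = 866525.
(5·866525 − 3·9453) / 2 = 4304266/2 = 2152133.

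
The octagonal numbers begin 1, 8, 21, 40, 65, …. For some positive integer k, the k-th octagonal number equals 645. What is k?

15

Set n(3n−2) = 645, giving 3n² − 2n − 645 = 0.
The discriminant is 4 + 12·645 = 7744, and √7744 = 88.
So n = (2 + 88) / 6 = 90/6 = 15.
Check: 15·(3·15 − 2) = 645. ✓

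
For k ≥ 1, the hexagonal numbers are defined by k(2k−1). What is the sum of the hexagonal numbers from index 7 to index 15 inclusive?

2199

Σ i(2i−1) = 2Σi² − Σi over i = 7..15.
Σi = 120 − 21 = 99 and Σi² = 1240 − 91 = 1149.
2·1149 − 1·99 = 2199.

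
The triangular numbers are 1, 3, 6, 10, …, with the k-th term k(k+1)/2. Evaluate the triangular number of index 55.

1540

55·56/2 = 3080/2 = 1540.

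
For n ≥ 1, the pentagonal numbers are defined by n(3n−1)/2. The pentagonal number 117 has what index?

9

Set n(3n−1)/2 = 117, giving 3n² − n − 234 = 0.
So n = (1 + 53) / 6 = 54/6 = 9.
Check: 9·(3·9 − 1)/2 = 117. ✓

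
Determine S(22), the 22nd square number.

484

The 22nd square number is n² with n = 22.
22² = 484.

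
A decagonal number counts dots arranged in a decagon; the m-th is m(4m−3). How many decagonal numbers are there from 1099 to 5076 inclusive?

20

The n-th decagonal number is n(4n−3).
Smallest index with value ≥ 1099: n = 17 (giving 1105).
Largest index with value ≤ 5076: n = 36 (giving 5076).
Indices 17 through 36: 20 terms.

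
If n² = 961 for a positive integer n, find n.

31

We need n² = 961, so n = √961 = 31.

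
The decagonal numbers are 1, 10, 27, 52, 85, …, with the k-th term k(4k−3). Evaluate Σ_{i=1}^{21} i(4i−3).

Σ i(4i−3) = 4Σi² − 3Σi over i = 1..21.
Σi = 231 and Σi² = 3311.
4·3311 − 3·231 = 12551.

12551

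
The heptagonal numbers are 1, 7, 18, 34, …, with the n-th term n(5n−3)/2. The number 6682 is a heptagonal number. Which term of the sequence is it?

52

Set n(5n−3)/2 = 6682, giving 5n² − 3n − 13364 = 0.
So n = (3 + 517) / 10 = 520/10 = 52.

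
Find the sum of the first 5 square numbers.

55

Σ_{i=1}^{5} i² = 5·6·11/6 = 55.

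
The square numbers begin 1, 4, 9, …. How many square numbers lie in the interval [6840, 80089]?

201

The n-th square number is n².
Smallest index with value ≥ 6840: n = 83 (giving 6889).
Largest index with value ≤ 80089: n = 283 (giving 80089).
Indices 83 through 283: 201 terms.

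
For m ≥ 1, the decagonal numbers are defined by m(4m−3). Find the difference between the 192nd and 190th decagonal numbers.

3050

192·(4·192 − 3) = 146880 and 190·(4·190 − 3) = 143830.
Difference: 146880 − 143830 = 3050.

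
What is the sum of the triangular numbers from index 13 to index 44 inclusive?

Σ i(i+1)/2 = (Σi² + Σi) / 2 over i = 13..44.
Σi = 990 − 78 = 912 and Σi² = 29370 − 650 = 28720.
(1·28720 + 1·912) / 2 = 29632/2 = 14816.

14816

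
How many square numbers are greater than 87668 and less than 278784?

The n-th square number is n².
Smallest index with value > 87668: n = 297 (giving 88209).
Largest index with value < 278784: n = 527 (giving 277729).
Indices 297 through 527: 231 terms.

231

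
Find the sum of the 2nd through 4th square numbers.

Σ_{i=2}^{4} i² = 30 − 1 = 29.

29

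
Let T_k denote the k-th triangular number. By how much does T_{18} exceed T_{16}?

35

18·19/2 = 171 and 16·17/2 = 136.
Difference: 171 − 136 = 35.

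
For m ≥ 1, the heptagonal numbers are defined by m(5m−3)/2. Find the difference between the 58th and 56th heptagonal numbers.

567

58·(5·58 − 3)/2 = 8323 and 56·(5·56 − 3)/2 = 7756.
Difference: 8323 − 7756 = 567.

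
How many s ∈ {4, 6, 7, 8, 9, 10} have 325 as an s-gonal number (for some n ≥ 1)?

2

s = 4: P(4, 18) = 324 and P(4, 19) = 361; 325 is not s-gonal.
s = 6: P(6, 13) = 325. ✓
s = 7: P(7, 11) = 286 and P(7, 12) = 342; 325 is not s-gonal.
s = 8: P(8, 10) = 280 and P(8, 11) = 341; 325 is not s-gonal.
s = 9: P(9, 10) = 325. ✓
s = 10: P(10, 9) = 297 and P(10, 10) = 370; 325 is not s-gonal.
Hits: s ∈ {6, 9} → 2.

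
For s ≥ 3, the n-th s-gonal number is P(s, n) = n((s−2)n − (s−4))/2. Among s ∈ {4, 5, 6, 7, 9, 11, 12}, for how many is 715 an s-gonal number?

s = 4: P(4, 26) = 676 and P(4, 27) = 729; 715 is not s-gonal.
s = 5: P(5, 22) = 715. ✓
s = 6: P(6, 19) = 703 and P(6, 20) = 780; 715 is not s-gonal.
s = 7: P(7, 17) = 697 and P(7, 18) = 783; 715 is not s-gonal.
s = 9: P(9, 14) = 651 and P(9, 15) = 750; 715 is not s-gonal.
s = 11: P(11, 13) = 715. ✓
s = 12: P(12, 12) = 672 and P(12, 13) = 793; 715 is not s-gonal.
Hits: s ∈ {5, 11} → 2.

2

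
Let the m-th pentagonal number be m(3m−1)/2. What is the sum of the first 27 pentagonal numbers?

10206

Σ i(3i−1)/2 = (3Σi² − Σi) / 2 over i = 1..27.
Σi = 378 and Σi² = 6930.
(3·6930 − 1·378) / 2 = 20412/2 = 10206.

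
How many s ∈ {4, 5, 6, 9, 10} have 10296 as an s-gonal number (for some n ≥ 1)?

1

s = 4: P(4, 101) = 10201 and P(4, 102) = 10404; 10296 is not s-gonal.
s = 5: P(5, 83) = 10292 and P(5, 84) = 10542; 10296 is not s-gonal.
s = 6: P(6, 72) = 10296. ✓
s = 9: P(9, 54) = 10071 and P(9, 55) = 10450; 10296 is not s-gonal.
s = 10: P(10, 51) = 10251 and P(10, 52) = 10660; 10296 is not s-gonal.
Hits: s ∈ {6} → 1.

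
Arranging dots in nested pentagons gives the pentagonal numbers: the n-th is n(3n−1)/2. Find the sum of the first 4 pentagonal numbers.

40

Σ i(3i−1)/2 = (3Σi² − Σi) / 2 over i = 1..4.
Σi = 10 and Σi² = 30.
(3·30 − 1·10) / 2 = 80/2 = 40.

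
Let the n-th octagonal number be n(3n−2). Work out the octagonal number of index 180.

The 180th octagonal number is n(3n−2) with n = 180.
180·(3·180 − 2) = 180·538 = 96840.

96840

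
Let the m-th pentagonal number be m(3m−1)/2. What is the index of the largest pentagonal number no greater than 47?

5

Solve n(3n−1)/2 ≤ 47 for integer n.
n = 5 gives 35 ≤ 47, while n = 6 gives 51 > 47; so the answer is index 5.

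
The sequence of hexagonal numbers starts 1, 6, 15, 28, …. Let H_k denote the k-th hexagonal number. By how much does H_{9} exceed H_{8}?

Consecutive hexagonal numbers differ by 4n − 3: here 4·9 − 3 = 33.

33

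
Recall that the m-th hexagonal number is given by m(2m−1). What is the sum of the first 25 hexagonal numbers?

10725

Σ i(2i−1) = 2Σi² − Σi over i = 1..25.
Σi = 325 and Σi² = 5525.
2·5525 − 1·325 = 10725.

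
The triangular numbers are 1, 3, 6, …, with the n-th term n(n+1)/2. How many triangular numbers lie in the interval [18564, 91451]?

The n-th triangular number is n(n+1)/2.
Smallest index with value ≥ 18564: n = 193 (giving 18721).
Largest index with value ≤ 91451: n = 427 (giving 91378).
Indices 193 through 427: 235 terms.

235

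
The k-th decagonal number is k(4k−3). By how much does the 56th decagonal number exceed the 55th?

Consecutive decagonal numbers differ by 8n − 7: here 8·56 − 7 = 441.

441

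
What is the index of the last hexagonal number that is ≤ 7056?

Solve n(2n−1) ≤ 7056 for integer n.
n = 59 gives 6903 ≤ 7056, while n = 60 gives 7140 > 7056; so the answer is index 59.

59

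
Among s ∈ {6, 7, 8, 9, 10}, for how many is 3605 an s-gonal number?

1

s = 6: P(6, 42) = 3486 and P(6, 43) = 3655; 3605 is not s-gonal.
s = 7: P(7, 38) = 3553 and P(7, 39) = 3744; 3605 is not s-gonal.
s = 8: P(8, 35) = 3605. ✓
s = 9: P(9, 32) = 3504 and P(9, 33) = 3729; 3605 is not s-gonal.
s = 10: P(10, 30) = 3510 and P(10, 31) = 3751; 3605 is not s-gonal.
Hits: s ∈ {8} → 1.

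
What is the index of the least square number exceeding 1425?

Solve n² > 1425 for integer n.
The largest n with value ≤ 1425 is 37 (since 1369 ≤ 1425 < 1444), so the first above is n = 38, value 1444.

38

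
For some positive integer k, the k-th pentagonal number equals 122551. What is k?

Set n(3n−1)/2 = 122551, giving 3n² − n − 245102 = 0.
The discriminant is 1 + 24·122551 = 2941225, and √2941225 = 1715.
So n = (1 + 1715) / 6 = 1716/6 = 286.
Check: 286·(3·286 − 1)/2 = 122551. ✓

286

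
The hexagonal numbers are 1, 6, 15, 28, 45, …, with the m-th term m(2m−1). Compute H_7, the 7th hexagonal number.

The 7th hexagonal number is n(2n−1) with n = 7.
7·(2·7 − 1) = 7·13 = 91.

91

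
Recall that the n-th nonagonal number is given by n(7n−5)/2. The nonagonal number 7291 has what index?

46

Set n(7n−5)/2 = 7291, giving 7n² − 5n − 14582 = 0.
So n = (5 + 639) / 14 = 644/14 = 46.
Check: 46·(7·46 − 5)/2 = 7291. ✓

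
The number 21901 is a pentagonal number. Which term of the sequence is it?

121

Set n(3n−1)/2 = 21901, giving 3n² − n − 43802 = 0.
The discriminant is 1 + 24·21901 = 525625, and √525625 = 725.
So n = (1 + 725) / 6 = 726/6 = 121.
Check: 121·(3·121 − 1)/2 = 21901. ✓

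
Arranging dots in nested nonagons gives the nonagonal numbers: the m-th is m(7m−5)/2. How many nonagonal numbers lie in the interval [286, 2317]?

17

The n-th nonagonal number is n(7n−5)/2.
Smallest index with value ≥ 286: n = 10 (giving 325).
Largest index with value ≤ 2317: n = 26 (giving 2301).
Indices 10 through 26: 17 terms.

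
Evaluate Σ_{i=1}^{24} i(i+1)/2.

Σ i(i+1)/2 = (Σi² + Σi) / 2 over i = 1..24.
Σi = 300 and Σi² = 4900.
(1·4900 + 1·300) / 2 = 5200/2 = 2600.

2600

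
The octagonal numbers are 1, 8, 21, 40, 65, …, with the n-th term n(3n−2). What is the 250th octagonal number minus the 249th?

1495

Consecutive octagonal numbers differ by 6n − 5: here 6·250 − 5 = 1495.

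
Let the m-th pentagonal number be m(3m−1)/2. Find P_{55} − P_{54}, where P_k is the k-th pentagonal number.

163

Consecutive pentagonal numbers differ by 3n − 2: here 3·55 − 2 = 163.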